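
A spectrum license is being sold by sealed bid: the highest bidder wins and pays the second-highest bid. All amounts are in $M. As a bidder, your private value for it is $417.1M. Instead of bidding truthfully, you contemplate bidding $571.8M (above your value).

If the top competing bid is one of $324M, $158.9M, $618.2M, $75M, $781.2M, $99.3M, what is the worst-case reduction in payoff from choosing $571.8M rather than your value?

$0M

$324M: same outcome either way → loss $0M.
$158.9M: same outcome either way → loss $0M.
$618.2M: same outcome either way → loss $0M.
$75M: same outcome either way → loss $0M.
$781.2M: same outcome either way → loss $0M.
$99.3M: same outcome either way → loss $0M.
Maximum loss: $0M.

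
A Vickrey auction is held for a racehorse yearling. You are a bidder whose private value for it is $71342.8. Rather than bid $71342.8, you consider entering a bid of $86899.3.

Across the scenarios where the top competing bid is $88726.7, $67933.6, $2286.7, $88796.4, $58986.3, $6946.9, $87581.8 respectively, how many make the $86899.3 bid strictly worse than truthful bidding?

0

The deviation hurts exactly when the highest competing bid lies strictly between $71342.8 and $86899.3 — overbidding then wins at a price above your value.
$88726.7: above both → same outcome either way.
$67933.6: below both → same outcome either way.
$2286.7: below both → same outcome either way.
$88796.4: above both → same outcome either way.
$58986.3: below both → same outcome either way.
$6946.9: below both → same outcome either way.
$87581.8: above both → same outcome either way.
Count: 0.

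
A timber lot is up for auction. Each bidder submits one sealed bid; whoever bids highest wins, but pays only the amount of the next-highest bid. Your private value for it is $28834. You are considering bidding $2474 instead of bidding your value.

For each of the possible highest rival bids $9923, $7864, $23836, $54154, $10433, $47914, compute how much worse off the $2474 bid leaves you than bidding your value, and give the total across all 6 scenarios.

$63280

The deviation costs you only when the competing bid falls strictly between $2474 and $28834; elsewhere both bids give the same outcome.
$9923: truthful payoff $18911, deviation payoff $0 → loss $18911.
$7864: truthful payoff $20970, deviation payoff $0 → loss $20970.
$23836: truthful payoff $4998, deviation payoff $0 → loss $4998.
$54154: outcomes coincide → loss $0.
$10433: truthful payoff $18401, deviation payoff $0 → loss $18401.
$47914: outcomes coincide → loss $0.
Total loss = $18911 + $20970 + $4998 + $18401 = $63280.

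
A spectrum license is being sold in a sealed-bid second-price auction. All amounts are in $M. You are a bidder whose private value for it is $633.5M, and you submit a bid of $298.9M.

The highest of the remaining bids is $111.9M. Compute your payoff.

$521.6M

Your bid $298.9M exceeds the highest competing bid $111.9M, so you win.
In a second-price auction the winner pays the second-highest bid, $111.9M.
Payoff = value − price = $633.5M − $111.9M = $521.6M.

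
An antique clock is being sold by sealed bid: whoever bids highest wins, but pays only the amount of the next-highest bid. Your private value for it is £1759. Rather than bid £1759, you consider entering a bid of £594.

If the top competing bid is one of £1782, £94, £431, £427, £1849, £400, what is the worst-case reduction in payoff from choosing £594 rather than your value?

£0

£1782: same outcome either way → loss £0.
£94: same outcome either way → loss £0.
£431: same outcome either way → loss £0.
£427: same outcome either way → loss £0.
£1849: same outcome either way → loss £0.
£400: same outcome either way → loss £0.
Maximum loss: £0.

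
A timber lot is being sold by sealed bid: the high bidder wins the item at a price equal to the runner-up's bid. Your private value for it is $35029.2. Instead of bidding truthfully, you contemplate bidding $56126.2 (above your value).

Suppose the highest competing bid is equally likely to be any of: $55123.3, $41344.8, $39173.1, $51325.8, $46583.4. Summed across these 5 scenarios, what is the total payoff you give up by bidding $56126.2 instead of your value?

The deviation costs you only when the competing bid falls strictly between $35029.2 and $56126.2; elsewhere both bids give the same outcome.
$55123.3: truthful payoff $0, deviation payoff −$20094.1 → loss $20094.1.
$41344.8: truthful payoff $0, deviation payoff −$6315.6 → loss $6315.6.
$39173.1: truthful payoff $0, deviation payoff −$4143.9 → loss $4143.9.
$51325.8: truthful payoff $0, deviation payoff −$16296.6 → loss $16296.6.
$46583.4: truthful payoff $0, deviation payoff −$11554.2 → loss $11554.2.
Total loss = $20094.1 + $6315.6 + $4143.9 + $16296.6 + $11554.2 = $58404.4.

$58404.4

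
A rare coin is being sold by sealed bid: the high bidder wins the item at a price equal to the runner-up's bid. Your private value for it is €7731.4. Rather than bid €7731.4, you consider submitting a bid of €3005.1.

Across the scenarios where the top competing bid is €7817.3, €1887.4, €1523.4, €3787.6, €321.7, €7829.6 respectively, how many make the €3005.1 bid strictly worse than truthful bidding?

1

The deviation hurts exactly when the highest competing bid lies strictly between €3005.1 and €7731.4 — underbidding then forfeits a profitable win.
€7817.3: above both → same outcome either way.
€1887.4: below both → same outcome either way.
€1523.4: below both → same outcome either way.
€3787.6: inside the interval → strictly worse (loss €3943.8).
€321.7: below both → same outcome either way.
€7829.6: above both → same outcome either way.
Count: 1.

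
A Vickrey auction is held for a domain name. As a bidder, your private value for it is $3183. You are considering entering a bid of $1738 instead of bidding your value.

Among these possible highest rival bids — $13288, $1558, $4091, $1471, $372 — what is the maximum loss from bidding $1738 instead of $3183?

$13288: same outcome either way → loss $0.
$1558: same outcome either way → loss $0.
$4091: same outcome either way → loss $0.
$1471: same outcome either way → loss $0.
$372: same outcome either way → loss $0.
Maximum loss: $0.

$0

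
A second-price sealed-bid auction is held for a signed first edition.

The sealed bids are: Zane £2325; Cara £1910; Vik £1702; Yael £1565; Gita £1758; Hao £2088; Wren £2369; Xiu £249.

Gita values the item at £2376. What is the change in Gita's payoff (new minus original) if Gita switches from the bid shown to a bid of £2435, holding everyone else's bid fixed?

The highest bid among the other bidders is £2369; Gita's bid doesn't change that.
Original bid £1758: Gita is not highest (top rival bid is £2369); payoff £0.
Alternative bid £2435: Gita is highest, pays the top rival bid £2369; payoff £2376 − £2369 = £7.
Change in payoff = £7 − (£0) = £7.

£7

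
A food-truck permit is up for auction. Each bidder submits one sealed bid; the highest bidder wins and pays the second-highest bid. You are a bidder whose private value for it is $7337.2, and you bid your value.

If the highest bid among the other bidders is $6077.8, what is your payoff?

$1259.4

Your bid $7337.2 exceeds the highest competing bid $6077.8, so you win.
In a second-price auction the winner pays the second-highest bid, $6077.8.
Payoff = value − price = $7337.2 − $6077.8 = $1259.4.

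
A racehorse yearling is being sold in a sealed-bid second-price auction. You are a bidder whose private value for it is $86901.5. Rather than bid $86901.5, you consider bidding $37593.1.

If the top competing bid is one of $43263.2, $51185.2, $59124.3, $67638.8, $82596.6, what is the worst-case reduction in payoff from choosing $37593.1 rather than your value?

$43638.3

$43263.2: truthful gives $43638.3, deviation gives $0 → loss $43638.3.
$51185.2: truthful gives $35716.3, deviation gives $0 → loss $35716.3.
$59124.3: truthful gives $27777.2, deviation gives $0 → loss $27777.2.
$67638.8: truthful gives $19262.7, deviation gives $0 → loss $19262.7.
$82596.6: truthful gives $4304.9, deviation gives $0 → loss $4304.9.
Maximum loss: $43638.3.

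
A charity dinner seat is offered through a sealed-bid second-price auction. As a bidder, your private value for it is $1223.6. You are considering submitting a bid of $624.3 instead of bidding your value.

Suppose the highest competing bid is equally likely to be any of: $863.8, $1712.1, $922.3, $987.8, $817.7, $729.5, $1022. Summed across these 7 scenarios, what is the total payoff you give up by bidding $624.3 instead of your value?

$1998.5

The deviation costs you only when the competing bid falls strictly between $624.3 and $1223.6; elsewhere both bids give the same outcome.
$863.8: truthful payoff $359.8, deviation payoff $0 → loss $359.8.
$1712.1: outcomes coincide → loss $0.
$922.3: truthful payoff $301.3, deviation payoff $0 → loss $301.3.
$987.8: truthful payoff $235.8, deviation payoff $0 → loss $235.8.
$817.7: truthful payoff $405.9, deviation payoff $0 → loss $405.9.
$729.5: truthful payoff $494.1, deviation payoff $0 → loss $494.1.
$1022: truthful payoff $201.6, deviation payoff $0 → loss $201.6.
Total loss = $359.8 + $301.3 + $235.8 + $405.9 + $494.1 + $201.6 = $1998.5.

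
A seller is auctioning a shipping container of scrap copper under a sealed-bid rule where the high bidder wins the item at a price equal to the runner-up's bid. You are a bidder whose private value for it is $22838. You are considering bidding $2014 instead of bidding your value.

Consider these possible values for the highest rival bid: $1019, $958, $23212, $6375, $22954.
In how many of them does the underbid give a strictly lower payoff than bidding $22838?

The deviation hurts exactly when the highest competing bid lies strictly between $2014 and $22838 — underbidding then forfeits a profitable win.
$1019: below both → same outcome either way.
$958: below both → same outcome either way.
$23212: above both → same outcome either way.
$6375: inside the interval → strictly worse (loss $16463).
$22954: above both → same outcome either way.
Count: 1.

1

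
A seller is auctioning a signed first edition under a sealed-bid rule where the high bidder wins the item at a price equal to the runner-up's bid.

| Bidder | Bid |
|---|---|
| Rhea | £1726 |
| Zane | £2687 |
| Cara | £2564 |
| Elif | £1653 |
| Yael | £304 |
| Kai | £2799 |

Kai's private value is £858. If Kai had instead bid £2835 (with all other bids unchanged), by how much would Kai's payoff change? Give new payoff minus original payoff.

£0

The highest bid among the other bidders is £2687; Kai's bid doesn't change that.
Original bid £2799: Kai is highest, pays the top rival bid £2687; payoff £858 − £2687 = −£1829.
Alternative bid £2835: Kai is highest, pays the top rival bid £2687; payoff £858 − £2687 = −£1829.
Change in payoff = −£1829 − (−£1829) = £0.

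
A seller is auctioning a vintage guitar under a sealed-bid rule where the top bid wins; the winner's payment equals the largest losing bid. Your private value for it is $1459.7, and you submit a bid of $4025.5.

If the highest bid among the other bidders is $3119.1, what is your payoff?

Your bid $4025.5 exceeds the highest competing bid $3119.1, so you win.
In a second-price auction the winner pays the second-highest bid, $3119.1.
Payoff = value − price = $1459.7 − $3119.1 = −$1659.4.

−$1659.4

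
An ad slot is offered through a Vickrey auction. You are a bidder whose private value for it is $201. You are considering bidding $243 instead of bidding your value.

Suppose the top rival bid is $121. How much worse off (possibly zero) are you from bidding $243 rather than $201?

$0

Bidding your value $201: you win (since $201 > $121) and pay $121. Payoff $80.
Bidding $243: you win and pay $121. Payoff $201 − $121 = $80.
Difference = $80 − $80 = $0; both bids lead to the same outcome because the competing bid is below both your value and your alternative bid.
Because the price is fixed by the runner-up's bid, deviating from your value can only change a good outcome into a bad one — never the reverse.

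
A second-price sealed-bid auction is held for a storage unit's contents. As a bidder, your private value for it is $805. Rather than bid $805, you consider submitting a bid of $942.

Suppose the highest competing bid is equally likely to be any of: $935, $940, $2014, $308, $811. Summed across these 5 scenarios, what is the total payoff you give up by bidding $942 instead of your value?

$271

The deviation costs you only when the competing bid falls strictly between $805 and $942; elsewhere both bids give the same outcome.
$935: truthful payoff $0, deviation payoff −$130 → loss $130.
$940: truthful payoff $0, deviation payoff −$135 → loss $135.
$2014: outcomes coincide → loss $0.
$308: outcomes coincide → loss $0.
$811: truthful payoff $0, deviation payoff −$6 → loss $6.
Total loss = $130 + $135 + $6 = $271.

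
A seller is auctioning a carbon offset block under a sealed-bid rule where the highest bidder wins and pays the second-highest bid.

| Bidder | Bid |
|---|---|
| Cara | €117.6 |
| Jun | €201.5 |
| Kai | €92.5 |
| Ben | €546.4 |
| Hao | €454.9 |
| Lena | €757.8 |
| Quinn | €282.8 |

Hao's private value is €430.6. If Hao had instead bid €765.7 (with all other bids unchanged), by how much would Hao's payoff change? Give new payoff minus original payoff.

The highest bid among the other bidders is €757.8; Hao's bid doesn't change that.
Original bid €454.9: Hao is not highest (top rival bid is €757.8); payoff €0.
Alternative bid €765.7: Hao is highest, pays the top rival bid €757.8; payoff €430.6 − €757.8 = −€327.2.
Change in payoff = −€327.2 − (€0) = −€327.2.

−€327.2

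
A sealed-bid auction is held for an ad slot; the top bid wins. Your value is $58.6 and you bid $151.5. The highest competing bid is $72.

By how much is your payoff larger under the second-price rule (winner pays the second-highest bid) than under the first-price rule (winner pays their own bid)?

You have the highest bid, so you win under either rule.
Second-price: pay $72 → payoff −$13.4.
First-price: pay your own bid $151.5 → payoff −$92.9.
Difference = −$13.4 − (−$92.9) = $79.5.

$79.5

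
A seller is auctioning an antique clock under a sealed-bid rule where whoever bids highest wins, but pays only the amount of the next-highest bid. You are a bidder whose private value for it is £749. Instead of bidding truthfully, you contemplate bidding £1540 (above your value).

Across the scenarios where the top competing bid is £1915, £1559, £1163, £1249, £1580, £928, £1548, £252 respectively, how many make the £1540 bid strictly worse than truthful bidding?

3

The deviation hurts exactly when the highest competing bid lies strictly between £749 and £1540 — overbidding then wins at a price above your value.
£1915: above both → same outcome either way.
£1559: above both → same outcome either way.
£1163: inside the interval → strictly worse (loss £414).
£1249: inside the interval → strictly worse (loss £500).
£1580: above both → same outcome either way.
£928: inside the interval → strictly worse (loss £179).
£1548: above both → same outcome either way.
£252: below both → same outcome either way.
Count: 3.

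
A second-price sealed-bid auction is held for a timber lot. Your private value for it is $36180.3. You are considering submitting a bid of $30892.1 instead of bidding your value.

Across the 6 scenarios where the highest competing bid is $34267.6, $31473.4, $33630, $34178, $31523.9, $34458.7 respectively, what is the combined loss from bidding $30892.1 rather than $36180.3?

$17550.2

The deviation costs you only when the competing bid falls strictly between $30892.1 and $36180.3; elsewhere both bids give the same outcome.
$34267.6: truthful payoff $1912.7, deviation payoff $0 → loss $1912.7.
$31473.4: truthful payoff $4706.9, deviation payoff $0 → loss $4706.9.
$33630: truthful payoff $2550.3, deviation payoff $0 → loss $2550.3.
$34178: truthful payoff $2002.3, deviation payoff $0 → loss $2002.3.
$31523.9: truthful payoff $4656.4, deviation payoff $0 → loss $4656.4.
$34458.7: truthful payoff $1721.6, deviation payoff $0 → loss $1721.6.
Total loss = $1912.7 + $4706.9 + $2550.3 + $2002.3 + $4656.4 + $1721.6 = $17550.2.
Truthful bidding weakly dominates here: raising your bid can only win items priced above your value, and lowering it can only forfeit items priced below.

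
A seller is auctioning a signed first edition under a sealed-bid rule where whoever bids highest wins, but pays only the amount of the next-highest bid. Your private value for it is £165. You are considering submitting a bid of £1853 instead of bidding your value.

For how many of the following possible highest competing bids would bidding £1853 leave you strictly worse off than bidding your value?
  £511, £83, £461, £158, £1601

The deviation hurts exactly when the highest competing bid lies strictly between £165 and £1853 — overbidding then wins at a price above your value.
£511: inside the interval → strictly worse (loss £346).
£83: below both → same outcome either way.
£461: inside the interval → strictly worse (loss £296).
£158: below both → same outcome either way.
£1601: inside the interval → strictly worse (loss £1436).
Count: 3.

3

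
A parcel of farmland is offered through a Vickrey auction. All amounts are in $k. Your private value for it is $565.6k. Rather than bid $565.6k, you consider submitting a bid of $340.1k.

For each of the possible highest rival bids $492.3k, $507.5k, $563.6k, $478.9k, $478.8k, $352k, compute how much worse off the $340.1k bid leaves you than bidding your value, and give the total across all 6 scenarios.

The deviation costs you only when the competing bid falls strictly between $340.1k and $565.6k; elsewhere both bids give the same outcome.
$492.3k: truthful payoff $73.3k, deviation payoff $0k → loss $73.3k.
$507.5k: truthful payoff $58.1k, deviation payoff $0k → loss $58.1k.
$563.6k: truthful payoff $2k, deviation payoff $0k → loss $2k.
$478.9k: truthful payoff $86.7k, deviation payoff $0k → loss $86.7k.
$478.8k: truthful payoff $86.8k, deviation payoff $0k → loss $86.8k.
$352k: truthful payoff $213.6k, deviation payoff $0k → loss $213.6k.
Total loss = $73.3k + $58.1k + $2k + $86.7k + $86.8k + $213.6k = $520.5k.

$520.5k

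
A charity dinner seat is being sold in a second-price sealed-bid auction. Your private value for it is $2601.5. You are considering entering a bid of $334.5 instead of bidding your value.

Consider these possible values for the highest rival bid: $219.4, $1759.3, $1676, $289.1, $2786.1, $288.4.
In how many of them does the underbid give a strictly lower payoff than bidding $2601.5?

The deviation hurts exactly when the highest competing bid lies strictly between $334.5 and $2601.5 — underbidding then forfeits a profitable win.
$219.4: below both → same outcome either way.
$1759.3: inside the interval → strictly worse (loss $842.2).
$1676: inside the interval → strictly worse (loss $925.5).
$289.1: below both → same outcome either way.
$2786.1: above both → same outcome either way.
$288.4: below both → same outcome either way.
Count: 2.

2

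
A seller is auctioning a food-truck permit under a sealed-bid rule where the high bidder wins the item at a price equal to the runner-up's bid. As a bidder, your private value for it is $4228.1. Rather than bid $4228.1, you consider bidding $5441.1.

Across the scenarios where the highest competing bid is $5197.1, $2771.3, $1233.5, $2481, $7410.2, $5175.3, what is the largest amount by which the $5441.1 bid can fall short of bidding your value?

$969

$5197.1: truthful gives $0, deviation gives −$969 → loss $969.
$2771.3: same outcome either way → loss $0.
$1233.5: same outcome either way → loss $0.
$2481: same outcome either way → loss $0.
$7410.2: same outcome either way → loss $0.
$5175.3: truthful gives $0, deviation gives −$947.2 → loss $947.2.
Maximum loss: $969.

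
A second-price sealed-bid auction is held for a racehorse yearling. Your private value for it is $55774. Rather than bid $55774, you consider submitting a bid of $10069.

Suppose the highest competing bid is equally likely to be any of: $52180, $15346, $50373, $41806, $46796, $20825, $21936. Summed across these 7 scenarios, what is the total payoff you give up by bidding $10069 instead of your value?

$141156

The deviation costs you only when the competing bid falls strictly between $10069 and $55774; elsewhere both bids give the same outcome.
$52180: truthful payoff $3594, deviation payoff $0 → loss $3594.
$15346: truthful payoff $40428, deviation payoff $0 → loss $40428.
$50373: truthful payoff $5401, deviation payoff $0 → loss $5401.
$41806: truthful payoff $13968, deviation payoff $0 → loss $13968.
$46796: truthful payoff $8978, deviation payoff $0 → loss $8978.
$20825: truthful payoff $34949, deviation payoff $0 → loss $34949.
$21936: truthful payoff $33838, deviation payoff $0 → loss $33838.
Total loss = $3594 + $40428 + $5401 + $13968 + $8978 + $34949 + $33838 = $141156.
In a second-price auction your bid sets only whether you win, not what you pay, so bidding your true value is weakly dominant.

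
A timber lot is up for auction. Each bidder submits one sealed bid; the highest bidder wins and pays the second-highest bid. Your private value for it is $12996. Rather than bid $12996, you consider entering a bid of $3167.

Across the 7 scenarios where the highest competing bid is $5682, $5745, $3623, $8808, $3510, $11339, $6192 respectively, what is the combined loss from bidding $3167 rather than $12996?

$46073

The deviation costs you only when the competing bid falls strictly between $3167 and $12996; elsewhere both bids give the same outcome.
$5682: truthful payoff $7314, deviation payoff $0 → loss $7314.
$5745: truthful payoff $7251, deviation payoff $0 → loss $7251.
$3623: truthful payoff $9373, deviation payoff $0 → loss $9373.
$8808: truthful payoff $4188, deviation payoff $0 → loss $4188.
$3510: truthful payoff $9486, deviation payoff $0 → loss $9486.
$11339: truthful payoff $1657, deviation payoff $0 → loss $1657.
$6192: truthful payoff $6804, deviation payoff $0 → loss $6804.
Total loss = $7314 + $7251 + $9373 + $4188 + $9486 + $1657 + $6804 = $46073.
Because the price is fixed by the runner-up's bid, deviating from your value can only change a good outcome into a bad one — never the reverse.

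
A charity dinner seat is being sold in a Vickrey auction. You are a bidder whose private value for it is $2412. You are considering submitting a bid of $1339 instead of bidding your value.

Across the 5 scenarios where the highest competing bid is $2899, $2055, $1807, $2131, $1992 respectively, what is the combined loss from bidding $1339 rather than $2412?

The deviation costs you only when the competing bid falls strictly between $1339 and $2412; elsewhere both bids give the same outcome.
$2899: outcomes coincide → loss $0.
$2055: truthful payoff $357, deviation payoff $0 → loss $357.
$1807: truthful payoff $605, deviation payoff $0 → loss $605.
$2131: truthful payoff $281, deviation payoff $0 → loss $281.
$1992: truthful payoff $420, deviation payoff $0 → loss $420.
Total loss = $357 + $605 + $281 + $420 = $1663.

$1663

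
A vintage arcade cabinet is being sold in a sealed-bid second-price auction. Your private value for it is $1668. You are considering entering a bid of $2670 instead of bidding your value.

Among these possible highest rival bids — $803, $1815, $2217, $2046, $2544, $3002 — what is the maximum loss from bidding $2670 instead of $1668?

$876

$803: same outcome either way → loss $0.
$1815: truthful gives $0, deviation gives −$147 → loss $147.
$2217: truthful gives $0, deviation gives −$549 → loss $549.
$2046: truthful gives $0, deviation gives −$378 → loss $378.
$2544: truthful gives $0, deviation gives −$876 → loss $876.
$3002: same outcome either way → loss $0.
Maximum loss: $876.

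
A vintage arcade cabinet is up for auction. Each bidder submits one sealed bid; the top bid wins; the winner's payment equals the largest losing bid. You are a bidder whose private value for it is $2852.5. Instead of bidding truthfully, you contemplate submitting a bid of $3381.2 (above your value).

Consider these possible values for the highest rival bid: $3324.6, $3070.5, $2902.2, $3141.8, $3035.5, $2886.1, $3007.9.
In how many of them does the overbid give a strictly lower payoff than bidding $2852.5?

The deviation hurts exactly when the highest competing bid lies strictly between $2852.5 and $3381.2 — overbidding then wins at a price above your value.
$3324.6: inside the interval → strictly worse (loss $472.1).
$3070.5: inside the interval → strictly worse (loss $218).
$2902.2: inside the interval → strictly worse (loss $49.7).
$3141.8: inside the interval → strictly worse (loss $289.3).
$3035.5: inside the interval → strictly worse (loss $183).
$2886.1: inside the interval → strictly worse (loss $33.6).
$3007.9: inside the interval → strictly worse (loss $155.4).
Count: 7.

7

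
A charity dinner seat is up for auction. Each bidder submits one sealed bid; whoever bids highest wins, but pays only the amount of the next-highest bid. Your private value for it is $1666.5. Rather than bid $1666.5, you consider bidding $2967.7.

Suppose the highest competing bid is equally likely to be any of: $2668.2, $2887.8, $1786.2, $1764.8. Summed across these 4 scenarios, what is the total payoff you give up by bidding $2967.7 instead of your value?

The deviation costs you only when the competing bid falls strictly between $1666.5 and $2967.7; elsewhere both bids give the same outcome.
$2668.2: truthful payoff $0, deviation payoff −$1001.7 → loss $1001.7.
$2887.8: truthful payoff $0, deviation payoff −$1221.3 → loss $1221.3.
$1786.2: truthful payoff $0, deviation payoff −$119.7 → loss $119.7.
$1764.8: truthful payoff $0, deviation payoff −$98.3 → loss $98.3.
Total loss = $1001.7 + $1221.3 + $119.7 + $98.3 = $2441.
Because the price is fixed by the runner-up's bid, deviating from your value can only change a good outcome into a bad one — never the reverse.

$2441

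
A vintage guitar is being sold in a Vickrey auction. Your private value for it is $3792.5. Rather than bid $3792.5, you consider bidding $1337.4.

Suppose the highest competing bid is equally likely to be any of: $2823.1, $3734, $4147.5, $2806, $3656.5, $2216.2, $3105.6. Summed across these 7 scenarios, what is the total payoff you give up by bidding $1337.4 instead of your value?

The deviation costs you only when the competing bid falls strictly between $1337.4 and $3792.5; elsewhere both bids give the same outcome.
$2823.1: truthful payoff $969.4, deviation payoff $0 → loss $969.4.
$3734: truthful payoff $58.5, deviation payoff $0 → loss $58.5.
$4147.5: outcomes coincide → loss $0.
$2806: truthful payoff $986.5, deviation payoff $0 → loss $986.5.
$3656.5: truthful payoff $136, deviation payoff $0 → loss $136.
$2216.2: truthful payoff $1576.3, deviation payoff $0 → loss $1576.3.
$3105.6: truthful payoff $686.9, deviation payoff $0 → loss $686.9.
Total loss = $969.4 + $58.5 + $986.5 + $136 + $1576.3 + $686.9 = $4413.6.
Because the price is fixed by the runner-up's bid, deviating from your value can only change a good outcome into a bad one — never the reverse.

$4413.6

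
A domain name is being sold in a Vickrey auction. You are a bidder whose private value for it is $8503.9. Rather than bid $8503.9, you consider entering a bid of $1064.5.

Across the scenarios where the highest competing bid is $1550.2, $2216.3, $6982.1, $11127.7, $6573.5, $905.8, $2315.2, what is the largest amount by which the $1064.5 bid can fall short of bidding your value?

$1550.2: truthful gives $6953.7, deviation gives $0 → loss $6953.7.
$2216.3: truthful gives $6287.6, deviation gives $0 → loss $6287.6.
$6982.1: truthful gives $1521.8, deviation gives $0 → loss $1521.8.
$11127.7: same outcome either way → loss $0.
$6573.5: truthful gives $1930.4, deviation gives $0 → loss $1930.4.
$905.8: same outcome either way → loss $0.
$2315.2: truthful gives $6188.7, deviation gives $0 → loss $6188.7.
Maximum loss: $6953.7.

$6953.7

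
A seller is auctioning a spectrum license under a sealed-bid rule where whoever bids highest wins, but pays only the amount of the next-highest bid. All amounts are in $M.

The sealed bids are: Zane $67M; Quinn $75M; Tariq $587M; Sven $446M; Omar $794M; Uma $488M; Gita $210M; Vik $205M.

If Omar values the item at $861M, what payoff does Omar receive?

Highest bid: Omar at $794M, so Omar wins.
Second-highest bid: Tariq at $587M — that is the price the winner pays.
Omar's payoff = value − price = $861M − $587M = $274M.

$274M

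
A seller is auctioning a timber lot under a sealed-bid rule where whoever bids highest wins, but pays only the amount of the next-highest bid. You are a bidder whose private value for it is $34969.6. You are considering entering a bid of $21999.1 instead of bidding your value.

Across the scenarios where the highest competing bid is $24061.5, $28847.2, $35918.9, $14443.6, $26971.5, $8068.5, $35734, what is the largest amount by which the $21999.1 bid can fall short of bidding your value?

$24061.5: truthful gives $10908.1, deviation gives $0 → loss $10908.1.
$28847.2: truthful gives $6122.4, deviation gives $0 → loss $6122.4.
$35918.9: same outcome either way → loss $0.
$14443.6: same outcome either way → loss $0.
$26971.5: truthful gives $7998.1, deviation gives $0 → loss $7998.1.
$8068.5: same outcome either way → loss $0.
$35734: same outcome either way → loss $0.
Maximum loss: $10908.1.

$10908.1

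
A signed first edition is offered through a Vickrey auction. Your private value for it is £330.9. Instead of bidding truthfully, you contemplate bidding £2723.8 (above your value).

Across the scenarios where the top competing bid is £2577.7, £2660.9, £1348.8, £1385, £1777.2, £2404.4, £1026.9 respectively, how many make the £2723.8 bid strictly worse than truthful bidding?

7

The deviation hurts exactly when the highest competing bid lies strictly between £330.9 and £2723.8 — overbidding then wins at a price above your value.
£2577.7: inside the interval → strictly worse (loss £2246.8).
£2660.9: inside the interval → strictly worse (loss £2330).
£1348.8: inside the interval → strictly worse (loss £1017.9).
£1385: inside the interval → strictly worse (loss £1054.1).
£1777.2: inside the interval → strictly worse (loss £1446.3).
£2404.4: inside the interval → strictly worse (loss £2073.5).
£1026.9: inside the interval → strictly worse (loss £696).
Count: 7.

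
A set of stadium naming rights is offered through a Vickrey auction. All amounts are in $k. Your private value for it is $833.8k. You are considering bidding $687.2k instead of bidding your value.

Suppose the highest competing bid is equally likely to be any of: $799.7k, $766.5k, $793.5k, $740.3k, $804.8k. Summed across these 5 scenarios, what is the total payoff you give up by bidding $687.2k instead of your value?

The deviation costs you only when the competing bid falls strictly between $687.2k and $833.8k; elsewhere both bids give the same outcome.
$799.7k: truthful payoff $34.1k, deviation payoff $0k → loss $34.1k.
$766.5k: truthful payoff $67.3k, deviation payoff $0k → loss $67.3k.
$793.5k: truthful payoff $40.3k, deviation payoff $0k → loss $40.3k.
$740.3k: truthful payoff $93.5k, deviation payoff $0k → loss $93.5k.
$804.8k: truthful payoff $29k, deviation payoff $0k → loss $29k.
Total loss = $34.1k + $67.3k + $40.3k + $93.5k + $29k = $264.2k.

$264.2k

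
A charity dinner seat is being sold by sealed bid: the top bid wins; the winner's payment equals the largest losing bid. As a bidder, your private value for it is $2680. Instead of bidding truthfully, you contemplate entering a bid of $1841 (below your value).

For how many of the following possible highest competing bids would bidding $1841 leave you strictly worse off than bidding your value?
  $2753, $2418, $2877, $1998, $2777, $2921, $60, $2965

2

The deviation hurts exactly when the highest competing bid lies strictly between $1841 and $2680 — underbidding then forfeits a profitable win.
$2753: above both → same outcome either way.
$2418: inside the interval → strictly worse (loss $262).
$2877: above both → same outcome either way.
$1998: inside the interval → strictly worse (loss $682).
$2777: above both → same outcome either way.
$2921: above both → same outcome either way.
$60: below both → same outcome either way.
$2965: above both → same outcome either way.
Count: 2.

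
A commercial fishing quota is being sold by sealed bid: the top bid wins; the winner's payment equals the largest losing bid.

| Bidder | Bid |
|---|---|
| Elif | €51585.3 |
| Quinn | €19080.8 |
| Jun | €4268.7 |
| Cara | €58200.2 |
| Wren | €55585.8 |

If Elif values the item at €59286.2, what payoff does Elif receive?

€0

Highest bid: Cara at €58200.2, so Cara wins.
Second-highest bid: Wren at €55585.8 — that is the price the winner pays.
Elif did not win, so Elif pays nothing and receives nothing: payoff €0.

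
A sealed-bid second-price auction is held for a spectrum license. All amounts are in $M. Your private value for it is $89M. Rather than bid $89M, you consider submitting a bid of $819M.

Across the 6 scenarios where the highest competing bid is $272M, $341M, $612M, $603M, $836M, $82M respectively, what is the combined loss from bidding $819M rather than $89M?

$1472M

The deviation costs you only when the competing bid falls strictly between $89M and $819M; elsewhere both bids give the same outcome.
$272M: truthful payoff $0M, deviation payoff −$183M → loss $183M.
$341M: truthful payoff $0M, deviation payoff −$252M → loss $252M.
$612M: truthful payoff $0M, deviation payoff −$523M → loss $523M.
$603M: truthful payoff $0M, deviation payoff −$514M → loss $514M.
$836M: outcomes coincide → loss $0M.
$82M: outcomes coincide → loss $0M.
Total loss = $183M + $252M + $523M + $514M = $1472M.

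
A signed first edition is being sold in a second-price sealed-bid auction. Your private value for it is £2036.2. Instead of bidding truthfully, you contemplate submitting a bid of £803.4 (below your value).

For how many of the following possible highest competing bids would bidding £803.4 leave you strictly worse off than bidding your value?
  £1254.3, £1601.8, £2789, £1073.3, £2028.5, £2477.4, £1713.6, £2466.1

The deviation hurts exactly when the highest competing bid lies strictly between £803.4 and £2036.2 — underbidding then forfeits a profitable win.
£1254.3: inside the interval → strictly worse (loss £781.9).
£1601.8: inside the interval → strictly worse (loss £434.4).
£2789: above both → same outcome either way.
£1073.3: inside the interval → strictly worse (loss £962.9).
£2028.5: inside the interval → strictly worse (loss £7.7).
£2477.4: above both → same outcome either way.
£1713.6: inside the interval → strictly worse (loss £322.6).
£2466.1: above both → same outcome either way.
Count: 5.

5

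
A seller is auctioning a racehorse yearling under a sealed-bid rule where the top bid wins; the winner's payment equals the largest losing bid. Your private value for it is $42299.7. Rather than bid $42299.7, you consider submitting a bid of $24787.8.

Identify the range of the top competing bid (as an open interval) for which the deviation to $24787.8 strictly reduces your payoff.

If the competing bid is below $24787.8, both bids win at the same price — no difference.
If it is above $42299.7, both bids lose — no difference.
If it lies strictly between $24787.8 and $42299.7, bidding your value wins at a price below your value (positive payoff) while bidding $24787.8 loses (payoff 0).
So the deviation strictly hurts on the open interval ($24787.8, $42299.7).

($24787.8, $42299.7)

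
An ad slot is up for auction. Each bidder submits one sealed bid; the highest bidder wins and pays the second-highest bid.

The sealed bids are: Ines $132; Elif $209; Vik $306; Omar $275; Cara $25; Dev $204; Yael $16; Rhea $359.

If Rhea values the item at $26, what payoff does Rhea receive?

Highest bid: Rhea at $359, so Rhea wins.
Second-highest bid: Vik at $306 — that is the price the winner pays.
Rhea's payoff = value − price = $26 − $306 = −$280.

−$280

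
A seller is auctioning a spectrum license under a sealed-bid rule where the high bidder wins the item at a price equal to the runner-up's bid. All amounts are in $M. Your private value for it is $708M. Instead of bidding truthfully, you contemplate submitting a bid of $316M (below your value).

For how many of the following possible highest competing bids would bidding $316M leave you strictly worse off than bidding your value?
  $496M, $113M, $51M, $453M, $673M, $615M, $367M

The deviation hurts exactly when the highest competing bid lies strictly between $316M and $708M — underbidding then forfeits a profitable win.
$496M: inside the interval → strictly worse (loss $212M).
$113M: below both → same outcome either way.
$51M: below both → same outcome either way.
$453M: inside the interval → strictly worse (loss $255M).
$673M: inside the interval → strictly worse (loss $35M).
$615M: inside the interval → strictly worse (loss $93M).
$367M: inside the interval → strictly worse (loss $341M).
Count: 5.

5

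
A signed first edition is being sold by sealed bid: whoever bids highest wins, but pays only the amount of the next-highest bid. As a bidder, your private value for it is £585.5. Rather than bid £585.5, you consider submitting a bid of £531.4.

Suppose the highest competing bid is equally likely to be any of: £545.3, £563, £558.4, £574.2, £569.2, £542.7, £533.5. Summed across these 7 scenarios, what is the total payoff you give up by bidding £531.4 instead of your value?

The deviation costs you only when the competing bid falls strictly between £531.4 and £585.5; elsewhere both bids give the same outcome.
£545.3: truthful payoff £40.2, deviation payoff £0 → loss £40.2.
£563: truthful payoff £22.5, deviation payoff £0 → loss £22.5.
£558.4: truthful payoff £27.1, deviation payoff £0 → loss £27.1.
£574.2: truthful payoff £11.3, deviation payoff £0 → loss £11.3.
£569.2: truthful payoff £16.3, deviation payoff £0 → loss £16.3.
£542.7: truthful payoff £42.8, deviation payoff £0 → loss £42.8.
£533.5: truthful payoff £52, deviation payoff £0 → loss £52.
Total loss = £40.2 + £22.5 + £27.1 + £11.3 + £16.3 + £42.8 + £52 = £212.2.

£212.2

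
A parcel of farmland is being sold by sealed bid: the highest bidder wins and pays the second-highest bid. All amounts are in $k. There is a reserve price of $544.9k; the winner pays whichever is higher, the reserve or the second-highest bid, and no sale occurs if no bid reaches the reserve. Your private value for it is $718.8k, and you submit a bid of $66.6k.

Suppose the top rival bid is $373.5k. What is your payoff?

Your bid $66.6k is below the highest competing bid $373.5k, so you lose. Payoff $0k.

$0k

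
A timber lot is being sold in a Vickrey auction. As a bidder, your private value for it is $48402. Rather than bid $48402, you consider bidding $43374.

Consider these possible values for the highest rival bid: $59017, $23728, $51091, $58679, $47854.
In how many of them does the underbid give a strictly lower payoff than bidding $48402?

The deviation hurts exactly when the highest competing bid lies strictly between $43374 and $48402 — underbidding then forfeits a profitable win.
$59017: above both → same outcome either way.
$23728: below both → same outcome either way.
$51091: above both → same outcome either way.
$58679: above both → same outcome either way.
$47854: inside the interval → strictly worse (loss $548).
Count: 1.

1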